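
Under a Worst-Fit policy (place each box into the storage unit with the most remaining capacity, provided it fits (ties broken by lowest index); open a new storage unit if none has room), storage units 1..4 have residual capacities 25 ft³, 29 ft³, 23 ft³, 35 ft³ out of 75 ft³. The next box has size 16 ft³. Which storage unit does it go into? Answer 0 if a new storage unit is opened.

4

Storage units with room: storage unit 1 (25 ft³), storage unit 2 (29 ft³), storage unit 3 (23 ft³), storage unit 4 (35 ft³).
Most room is storage unit 4 with 35 ft³ free.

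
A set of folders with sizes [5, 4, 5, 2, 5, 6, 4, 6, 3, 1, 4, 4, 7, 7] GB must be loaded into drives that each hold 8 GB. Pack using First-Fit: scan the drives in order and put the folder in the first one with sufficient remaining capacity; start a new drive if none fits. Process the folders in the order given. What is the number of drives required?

5 GB → drive 1 (remaining 3 GB)
4 GB → drive 2 (remaining 4 GB)
5 GB → drive 3 (remaining 3 GB)
2 GB → drive 1 (remaining 1 GB)
5 GB → drive 4 (remaining 3 GB)
6 GB → drive 5 (remaining 2 GB)
4 GB → drive 2 (remaining 0 GB)
6 GB → drive 6 (remaining 2 GB)
3 GB → drive 3 (remaining 0 GB)
1 GB → drive 1 (remaining 0 GB)
4 GB → drive 7 (remaining 4 GB)
4 GB → drive 7 (remaining 0 GB)
7 GB → drive 8 (remaining 1 GB)
7 GB → drive 9 (remaining 1 GB)

9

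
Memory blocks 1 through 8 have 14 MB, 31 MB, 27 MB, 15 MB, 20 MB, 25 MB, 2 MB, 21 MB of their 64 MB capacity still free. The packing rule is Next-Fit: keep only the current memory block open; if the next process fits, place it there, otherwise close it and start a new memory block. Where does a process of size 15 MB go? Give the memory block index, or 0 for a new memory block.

Next-Fit only looks at memory block 8, which has 21 MB free.
15 MB fits there.

8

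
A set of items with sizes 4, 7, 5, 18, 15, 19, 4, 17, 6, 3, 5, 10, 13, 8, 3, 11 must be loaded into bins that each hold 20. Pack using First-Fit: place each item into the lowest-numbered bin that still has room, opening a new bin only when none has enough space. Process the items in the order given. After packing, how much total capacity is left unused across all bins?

32

bin 1: place 4, 16 left
bin 1: place 7, 9 left
bin 1: place 5, 4 left
bin 2: place 18, 2 left
bin 3: place 15, 5 left
bin 4: place 19, 1 left
bin 1: place 4, 0 left
bin 5: place 17, 3 left
bin 6: place 6, 14 left
bin 3: place 3, 2 left
bin 6: place 5, 9 left
bin 7: place 10, 10 left
bin 8: place 13, 7 left
bin 6: place 8, 1 left
bin 5: place 3, 0 left
bin 9: place 11, 9 left
9 bins × 20 = 180; used 148; unused 32.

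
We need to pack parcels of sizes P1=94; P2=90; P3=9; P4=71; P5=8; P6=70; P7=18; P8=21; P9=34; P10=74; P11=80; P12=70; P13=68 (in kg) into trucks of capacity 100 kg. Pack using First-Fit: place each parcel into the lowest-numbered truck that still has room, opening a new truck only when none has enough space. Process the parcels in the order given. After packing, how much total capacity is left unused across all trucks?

truck 1: place P1 (94 kg), 6 kg left
truck 2: place P2 (90 kg), 10 kg left
truck 2: place P3 (9 kg), 1 kg left
truck 3: place P4 (71 kg), 29 kg left
truck 3: place P5 (8 kg), 21 kg left
truck 4: place P6 (70 kg), 30 kg left
truck 3: place P7 (18 kg), 3 kg left
truck 4: place P8 (21 kg), 9 kg left
truck 5: place P9 (34 kg), 66 kg left
truck 6: place P10 (74 kg), 26 kg left
truck 7: place P11 (80 kg), 20 kg left
truck 8: place P12 (70 kg), 30 kg left
truck 9: place P13 (68 kg), 32 kg left
9 trucks × 100 kg = 900 kg; used 707 kg; unused 193 kg.

193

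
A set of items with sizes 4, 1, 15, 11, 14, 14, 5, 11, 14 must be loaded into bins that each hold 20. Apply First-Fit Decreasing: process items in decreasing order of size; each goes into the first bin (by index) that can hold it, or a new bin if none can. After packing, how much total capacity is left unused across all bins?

Sorted descending: 15, 14, 14, 14, 11, 11, 5, 4, 1.
15 → bin 1 (remaining 5)
14 → bin 2 (remaining 6)
14 → bin 3 (remaining 6)
14 → bin 4 (remaining 6)
11 → bin 5 (remaining 9)
11 → bin 6 (remaining 9)
5 → bin 1 (remaining 0)
4 → bin 2 (remaining 2)
1 → bin 2 (remaining 1)
6 bins × 20 = 120; used 89; unused 31.

31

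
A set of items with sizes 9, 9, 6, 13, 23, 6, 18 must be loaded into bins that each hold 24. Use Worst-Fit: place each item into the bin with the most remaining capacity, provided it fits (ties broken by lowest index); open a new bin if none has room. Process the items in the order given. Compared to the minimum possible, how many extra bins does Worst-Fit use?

Worst-Fit: [9,9,6] [13,6] [23] [18] → 4 bins.
Total size 84; any packing needs at least ⌈84/24⌉ = 4 bins.
So 4 is already optimal.

0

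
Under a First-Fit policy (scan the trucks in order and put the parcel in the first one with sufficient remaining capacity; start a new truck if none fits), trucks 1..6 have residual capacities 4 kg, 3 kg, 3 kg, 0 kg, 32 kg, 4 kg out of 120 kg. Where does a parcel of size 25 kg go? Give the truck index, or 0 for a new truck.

5

Trucks with room: truck 5 (32 kg).
The first with room is truck 5.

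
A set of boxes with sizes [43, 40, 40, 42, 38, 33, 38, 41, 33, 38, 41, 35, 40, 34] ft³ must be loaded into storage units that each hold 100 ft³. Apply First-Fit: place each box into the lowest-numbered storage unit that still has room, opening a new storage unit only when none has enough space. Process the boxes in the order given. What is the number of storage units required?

Put 43 ft³ in storage unit 1; 57 ft³ remain.
Put 40 ft³ in storage unit 1; 17 ft³ remain.
Put 40 ft³ in storage unit 2; 60 ft³ remain.
Put 42 ft³ in storage unit 2; 18 ft³ remain.
Put 38 ft³ in storage unit 3; 62 ft³ remain.
Put 33 ft³ in storage unit 3; 29 ft³ remain.
Put 38 ft³ in storage unit 4; 62 ft³ remain.
Put 41 ft³ in storage unit 4; 21 ft³ remain.
Put 33 ft³ in storage unit 5; 67 ft³ remain.
Put 38 ft³ in storage unit 5; 29 ft³ remain.
Put 41 ft³ in storage unit 6; 59 ft³ remain.
Put 35 ft³ in storage unit 6; 24 ft³ remain.
Put 40 ft³ in storage unit 7; 60 ft³ remain.
Put 34 ft³ in storage unit 7; 26 ft³ remain.

7 storage units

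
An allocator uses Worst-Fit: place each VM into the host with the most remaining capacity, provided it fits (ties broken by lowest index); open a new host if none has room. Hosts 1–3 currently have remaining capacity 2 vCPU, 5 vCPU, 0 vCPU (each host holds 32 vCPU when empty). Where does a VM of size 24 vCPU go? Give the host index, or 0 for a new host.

No host has ≥ 24 vCPU free, so a new host is opened.

0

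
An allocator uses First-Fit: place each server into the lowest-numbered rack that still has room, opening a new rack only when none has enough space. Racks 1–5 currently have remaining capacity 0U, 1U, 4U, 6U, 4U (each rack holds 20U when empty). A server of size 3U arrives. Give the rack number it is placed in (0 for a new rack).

3

Racks with room: rack 3 (4U), rack 4 (6U), rack 5 (4U).
The first with room is rack 3.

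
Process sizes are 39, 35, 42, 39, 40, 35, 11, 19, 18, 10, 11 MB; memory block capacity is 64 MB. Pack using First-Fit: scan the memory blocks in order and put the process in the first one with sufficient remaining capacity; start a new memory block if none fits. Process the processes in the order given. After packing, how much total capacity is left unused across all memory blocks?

memory block 1: place 39 MB, 25 MB left
memory block 2: place 35 MB, 29 MB left
memory block 3: place 42 MB, 22 MB left
memory block 4: place 39 MB, 25 MB left
memory block 5: place 40 MB, 24 MB left
memory block 6: place 35 MB, 29 MB left
memory block 1: place 11 MB, 14 MB left
memory block 2: place 19 MB, 10 MB left
memory block 3: place 18 MB, 4 MB left
memory block 1: place 10 MB, 4 MB left
memory block 4: place 11 MB, 14 MB left
6 memory blocks × 64 MB = 384 MB; used 299 MB; unused 85 MB.

85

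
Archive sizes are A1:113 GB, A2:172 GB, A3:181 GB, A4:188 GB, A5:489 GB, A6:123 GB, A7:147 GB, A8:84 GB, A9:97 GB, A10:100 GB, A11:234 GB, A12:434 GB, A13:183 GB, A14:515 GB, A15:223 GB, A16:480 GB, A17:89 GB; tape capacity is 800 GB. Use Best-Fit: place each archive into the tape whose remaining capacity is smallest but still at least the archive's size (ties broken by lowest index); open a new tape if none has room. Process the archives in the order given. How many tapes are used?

Put A1 (113 GB) in tape 1; 687 GB remain.
Put A2 (172 GB) in tape 1; 515 GB remain.
Put A3 (181 GB) in tape 1; 334 GB remain.
Put A4 (188 GB) in tape 1; 146 GB remain.
Put A5 (489 GB) in tape 2; 311 GB remain.
Put A6 (123 GB) in tape 1; 23 GB remain.
Put A7 (147 GB) in tape 2; 164 GB remain.
Put A8 (84 GB) in tape 2; 80 GB remain.
Put A9 (97 GB) in tape 3; 703 GB remain.
Put A10 (100 GB) in tape 3; 603 GB remain.
Put A11 (234 GB) in tape 3; 369 GB remain.
Put A12 (434 GB) in tape 4; 366 GB remain.
Put A13 (183 GB) in tape 4; 183 GB remain.
Put A14 (515 GB) in tape 5; 285 GB remain.
Put A15 (223 GB) in tape 5; 62 GB remain.
Put A16 (480 GB) in tape 6; 320 GB remain.
Put A17 (89 GB) in tape 4; 94 GB remain.
Final tapes: [113,172,181,188,123] [489,147,84] [97,100,234] [434,183,89] [515,223] [480].

6 tapes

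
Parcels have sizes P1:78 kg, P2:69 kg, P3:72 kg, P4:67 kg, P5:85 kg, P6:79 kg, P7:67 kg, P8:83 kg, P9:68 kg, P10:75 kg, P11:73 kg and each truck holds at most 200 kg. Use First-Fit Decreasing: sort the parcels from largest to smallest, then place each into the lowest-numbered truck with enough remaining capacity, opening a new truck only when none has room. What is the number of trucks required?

Sorted descending: 85, 83, 79, 78, 75, 73, 72, 69, 68, 67, 67.
85 kg → truck 1 (remaining 115 kg)
83 kg → truck 1 (remaining 32 kg)
79 kg → truck 2 (remaining 121 kg)
78 kg → truck 2 (remaining 43 kg)
75 kg → truck 3 (remaining 125 kg)
73 kg → truck 3 (remaining 52 kg)
72 kg → truck 4 (remaining 128 kg)
69 kg → truck 4 (remaining 59 kg)
68 kg → truck 5 (remaining 132 kg)
67 kg → truck 5 (remaining 65 kg)
67 kg → truck 6 (remaining 133 kg)

6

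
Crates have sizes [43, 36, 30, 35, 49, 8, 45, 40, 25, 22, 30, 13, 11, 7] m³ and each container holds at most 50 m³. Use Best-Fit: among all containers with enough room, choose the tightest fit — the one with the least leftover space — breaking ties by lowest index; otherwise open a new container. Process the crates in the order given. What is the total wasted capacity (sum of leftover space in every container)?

43 m³ → container 1 (remaining 7 m³)
36 m³ → container 2 (remaining 14 m³)
30 m³ → container 3 (remaining 20 m³)
35 m³ → container 4 (remaining 15 m³)
49 m³ → container 5 (remaining 1 m³)
8 m³ → container 2 (remaining 6 m³)
45 m³ → container 6 (remaining 5 m³)
40 m³ → container 7 (remaining 10 m³)
25 m³ → container 8 (remaining 25 m³)
22 m³ → container 8 (remaining 3 m³)
30 m³ → container 9 (remaining 20 m³)
13 m³ → container 4 (remaining 2 m³)
11 m³ → container 3 (remaining 9 m³)
7 m³ → container 1 (remaining 0 m³)
9 containers × 50 m³ = 450 m³; used 394 m³; unused 56 m³.

56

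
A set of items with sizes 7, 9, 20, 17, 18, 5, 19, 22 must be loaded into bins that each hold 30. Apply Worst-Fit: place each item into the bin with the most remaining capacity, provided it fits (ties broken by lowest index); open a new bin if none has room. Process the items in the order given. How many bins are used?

6

7 → bin 1 (remaining 23)
9 → bin 1 (remaining 14)
20 → bin 2 (remaining 10)
17 → bin 3 (remaining 13)
18 → bin 4 (remaining 12)
5 → bin 1 (remaining 9)
19 → bin 5 (remaining 11)
22 → bin 6 (remaining 8)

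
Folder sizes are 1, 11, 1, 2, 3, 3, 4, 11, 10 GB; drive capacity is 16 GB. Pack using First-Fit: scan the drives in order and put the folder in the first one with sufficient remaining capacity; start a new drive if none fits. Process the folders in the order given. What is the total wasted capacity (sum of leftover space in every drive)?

drive 1: place 1 GB, 15 GB left
drive 1: place 11 GB, 4 GB left
drive 1: place 1 GB, 3 GB left
drive 1: place 2 GB, 1 GB left
drive 2: place 3 GB, 13 GB left
drive 2: place 3 GB, 10 GB left
drive 2: place 4 GB, 6 GB left
drive 3: place 11 GB, 5 GB left
drive 4: place 10 GB, 6 GB left
4 drives × 16 GB = 64 GB; used 46 GB; unused 18 GB.

18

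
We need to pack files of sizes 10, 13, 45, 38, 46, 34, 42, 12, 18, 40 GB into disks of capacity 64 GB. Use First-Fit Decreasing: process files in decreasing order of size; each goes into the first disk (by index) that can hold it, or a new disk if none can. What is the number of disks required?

Sorted descending: 46, 45, 42, 40, 38, 34, 18, 13, 12, 10.
46 GB → disk 1 (remaining 18 GB)
45 GB → disk 2 (remaining 19 GB)
42 GB → disk 3 (remaining 22 GB)
40 GB → disk 4 (remaining 24 GB)
38 GB → disk 5 (remaining 26 GB)
34 GB → disk 6 (remaining 30 GB)
18 GB → disk 1 (remaining 0 GB)
13 GB → disk 2 (remaining 6 GB)
12 GB → disk 3 (remaining 10 GB)
10 GB → disk 3 (remaining 0 GB)

6 disks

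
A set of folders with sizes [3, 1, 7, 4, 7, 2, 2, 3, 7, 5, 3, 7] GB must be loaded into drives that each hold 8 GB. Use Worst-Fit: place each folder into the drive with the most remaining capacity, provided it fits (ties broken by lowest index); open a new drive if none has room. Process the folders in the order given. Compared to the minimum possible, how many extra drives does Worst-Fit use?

0

Worst-Fit: [3,1,4] [7] [7] [2,2,3] [7] [5,3] [7] → 7 drives.
Total size 51 GB; any packing needs at least ⌈51/8⌉ = 7 drives.
So 7 is already optimal.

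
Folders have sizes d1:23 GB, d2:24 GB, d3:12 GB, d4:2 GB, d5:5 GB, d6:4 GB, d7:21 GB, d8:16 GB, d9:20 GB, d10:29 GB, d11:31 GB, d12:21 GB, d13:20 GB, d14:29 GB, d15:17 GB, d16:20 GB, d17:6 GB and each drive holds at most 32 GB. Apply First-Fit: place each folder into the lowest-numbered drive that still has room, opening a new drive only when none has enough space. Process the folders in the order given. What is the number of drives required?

Put d1 (23 GB) in drive 1; 9 GB remain.
Put d2 (24 GB) in drive 2; 8 GB remain.
Put d3 (12 GB) in drive 3; 20 GB remain.
Put d4 (2 GB) in drive 1; 7 GB remain.
Put d5 (5 GB) in drive 1; 2 GB remain.
Put d6 (4 GB) in drive 2; 4 GB remain.
Put d7 (21 GB) in drive 4; 11 GB remain.
Put d8 (16 GB) in drive 3; 4 GB remain.
Put d9 (20 GB) in drive 5; 12 GB remain.
Put d10 (29 GB) in drive 6; 3 GB remain.
Put d11 (31 GB) in drive 7; 1 GB remain.
Put d12 (21 GB) in drive 8; 11 GB remain.
Put d13 (20 GB) in drive 9; 12 GB remain.
Put d14 (29 GB) in drive 10; 3 GB remain.
Put d15 (17 GB) in drive 11; 15 GB remain.
Put d16 (20 GB) in drive 12; 12 GB remain.
Put d17 (6 GB) in drive 4; 5 GB remain.
Final drives: [23,2,5] [24,4] [12,16] [21,6] [20] [29] [31] [21] [20] [29] [17] [20].

12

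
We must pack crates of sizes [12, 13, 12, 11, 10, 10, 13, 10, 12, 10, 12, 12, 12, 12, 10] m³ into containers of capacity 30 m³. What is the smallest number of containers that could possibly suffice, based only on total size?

Total size = 12 + 13 + 12 + 11 + 10 + 10 + 13 + 10 + 12 + 10 + 12 + 12 + 12 + 12 + 10 = 171 m³.
⌈171 / 30⌉ = 6.

6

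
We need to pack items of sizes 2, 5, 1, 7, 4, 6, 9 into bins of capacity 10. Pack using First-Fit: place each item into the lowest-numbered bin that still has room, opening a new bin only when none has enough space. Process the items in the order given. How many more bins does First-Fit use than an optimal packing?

0

First-Fit: [2,5,1] [7] [4,6] [9] → 4 bins.
Total size 34; any packing needs at least ⌈34/10⌉ = 4 bins.
So 4 is already optimal.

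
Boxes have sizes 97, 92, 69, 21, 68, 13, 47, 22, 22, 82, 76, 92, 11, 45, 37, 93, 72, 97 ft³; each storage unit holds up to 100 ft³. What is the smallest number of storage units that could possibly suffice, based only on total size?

11 storage units

Total size = 97 + 92 + 69 + 21 + 68 + 13 + 47 + 22 + 22 + 82 + 76 + 92 + 11 + 45 + 37 + 93 + 72 + 97 = 1056 ft³.
⌈1056 / 100⌉ = 11.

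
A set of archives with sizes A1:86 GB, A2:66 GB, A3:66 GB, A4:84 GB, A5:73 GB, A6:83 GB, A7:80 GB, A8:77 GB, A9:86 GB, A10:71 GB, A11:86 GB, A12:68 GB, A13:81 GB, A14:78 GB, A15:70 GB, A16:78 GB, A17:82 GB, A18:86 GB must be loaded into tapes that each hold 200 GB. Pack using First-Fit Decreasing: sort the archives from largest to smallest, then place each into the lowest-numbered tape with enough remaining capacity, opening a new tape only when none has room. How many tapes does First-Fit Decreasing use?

Sorted descending: 86, 86, 86, 86, 84, 83, 82, 81, 80, 78, 78, 77, 73, 71, 70, 68, 66, 66.
86 GB → tape 1 (remaining 114 GB)
86 GB → tape 1 (remaining 28 GB)
86 GB → tape 2 (remaining 114 GB)
86 GB → tape 2 (remaining 28 GB)
84 GB → tape 3 (remaining 116 GB)
83 GB → tape 3 (remaining 33 GB)
82 GB → tape 4 (remaining 118 GB)
81 GB → tape 4 (remaining 37 GB)
80 GB → tape 5 (remaining 120 GB)
78 GB → tape 5 (remaining 42 GB)
78 GB → tape 6 (remaining 122 GB)
77 GB → tape 6 (remaining 45 GB)
73 GB → tape 7 (remaining 127 GB)
71 GB → tape 7 (remaining 56 GB)
70 GB → tape 8 (remaining 130 GB)
68 GB → tape 8 (remaining 62 GB)
66 GB → tape 9 (remaining 134 GB)
66 GB → tape 9 (remaining 68 GB)

9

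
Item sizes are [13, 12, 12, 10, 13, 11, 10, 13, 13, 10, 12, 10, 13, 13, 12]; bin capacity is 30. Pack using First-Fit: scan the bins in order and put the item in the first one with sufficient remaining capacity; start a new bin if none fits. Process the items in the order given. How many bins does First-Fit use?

Put 13 in bin 1; 17 remain.
Put 12 in bin 1; 5 remain.
Put 12 in bin 2; 18 remain.
Put 10 in bin 2; 8 remain.
Put 13 in bin 3; 17 remain.
Put 11 in bin 3; 6 remain.
Put 10 in bin 4; 20 remain.
Put 13 in bin 4; 7 remain.
Put 13 in bin 5; 17 remain.
Put 10 in bin 5; 7 remain.
Put 12 in bin 6; 18 remain.
Put 10 in bin 6; 8 remain.
Put 13 in bin 7; 17 remain.
Put 13 in bin 7; 4 remain.
Put 12 in bin 8; 18 remain.

8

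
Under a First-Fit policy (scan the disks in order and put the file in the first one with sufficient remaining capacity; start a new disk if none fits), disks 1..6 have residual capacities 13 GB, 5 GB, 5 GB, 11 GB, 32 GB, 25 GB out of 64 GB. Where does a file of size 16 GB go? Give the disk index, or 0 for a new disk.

Disks with room: disk 5 (32 GB), disk 6 (25 GB).
The first with room is disk 5.

5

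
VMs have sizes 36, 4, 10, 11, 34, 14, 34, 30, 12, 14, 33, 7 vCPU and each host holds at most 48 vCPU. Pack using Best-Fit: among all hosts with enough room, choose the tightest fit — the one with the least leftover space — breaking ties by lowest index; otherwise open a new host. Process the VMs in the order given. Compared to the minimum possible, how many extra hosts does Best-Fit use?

1

Best-Fit: [36,4,7] [10,11] [34,14] [34,12] [30,14] [33] → 6 hosts.
Total size 239 vCPU; any packing needs at least ⌈239/48⌉ = 5 hosts.
An optimal packing achieves that bound: [36,12] [34,14] [34,14] [33,11,4] [30,10,7] → 5 hosts.
Excess: 6 − 5 = 1.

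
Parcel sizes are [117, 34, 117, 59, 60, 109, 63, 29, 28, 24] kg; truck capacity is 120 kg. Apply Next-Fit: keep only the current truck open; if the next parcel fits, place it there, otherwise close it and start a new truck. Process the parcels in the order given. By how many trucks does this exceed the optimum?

Next-Fit: [117] [34] [117] [59,60] [109] [63,29,28] [24] → 7 trucks.
Total size 640 kg; any packing needs at least ⌈640/120⌉ = 6 trucks.
An optimal packing achieves that bound: [117] [117] [109] [63,34] [60,59] [29,28,24] → 6 trucks.
Excess: 7 − 6 = 1.

1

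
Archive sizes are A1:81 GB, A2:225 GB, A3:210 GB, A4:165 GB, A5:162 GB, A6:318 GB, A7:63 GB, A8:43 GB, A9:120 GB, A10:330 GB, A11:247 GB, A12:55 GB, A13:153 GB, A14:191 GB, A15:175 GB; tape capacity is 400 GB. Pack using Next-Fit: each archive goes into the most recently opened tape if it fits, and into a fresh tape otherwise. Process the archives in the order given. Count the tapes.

tape 1: place A1 (81 GB), 319 GB left
tape 1: place A2 (225 GB), 94 GB left
tape 2: place A3 (210 GB), 190 GB left
tape 2: place A4 (165 GB), 25 GB left
tape 3: place A5 (162 GB), 238 GB left
tape 4: place A6 (318 GB), 82 GB left
tape 4: place A7 (63 GB), 19 GB left
tape 5: place A8 (43 GB), 357 GB left
tape 5: place A9 (120 GB), 237 GB left
tape 6: place A10 (330 GB), 70 GB left
tape 7: place A11 (247 GB), 153 GB left
tape 7: place A12 (55 GB), 98 GB left
tape 8: place A13 (153 GB), 247 GB left
tape 8: place A14 (191 GB), 56 GB left
tape 9: place A15 (175 GB), 225 GB left

9 tapes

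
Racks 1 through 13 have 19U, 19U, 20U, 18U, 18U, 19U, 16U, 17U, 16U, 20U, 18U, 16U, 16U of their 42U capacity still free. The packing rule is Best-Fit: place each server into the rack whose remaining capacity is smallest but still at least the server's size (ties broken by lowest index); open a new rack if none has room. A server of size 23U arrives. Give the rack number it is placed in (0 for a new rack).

0

No rack has ≥ 23U free, so a new rack is opened.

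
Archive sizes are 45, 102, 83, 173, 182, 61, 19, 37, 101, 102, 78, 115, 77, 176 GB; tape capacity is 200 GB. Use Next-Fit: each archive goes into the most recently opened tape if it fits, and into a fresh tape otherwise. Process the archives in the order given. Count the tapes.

9 tapes

Put 45 GB in tape 1; 155 GB remain.
Put 102 GB in tape 1; 53 GB remain.
Put 83 GB in tape 2; 117 GB remain.
Put 173 GB in tape 3; 27 GB remain.
Put 182 GB in tape 4; 18 GB remain.
Put 61 GB in tape 5; 139 GB remain.
Put 19 GB in tape 5; 120 GB remain.
Put 37 GB in tape 5; 83 GB remain.
Put 101 GB in tape 6; 99 GB remain.
Put 102 GB in tape 7; 98 GB remain.
Put 78 GB in tape 7; 20 GB remain.
Put 115 GB in tape 8; 85 GB remain.
Put 77 GB in tape 8; 8 GB remain.
Put 176 GB in tape 9; 24 GB remain.
Final tapes: [45,102] [83] [173] [182] [61,19,37] [101] [102,78] [115,77] [176].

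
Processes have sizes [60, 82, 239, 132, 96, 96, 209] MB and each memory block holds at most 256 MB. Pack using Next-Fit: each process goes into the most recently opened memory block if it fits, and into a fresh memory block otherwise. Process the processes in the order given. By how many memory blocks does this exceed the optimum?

Next-Fit: [60,82] [239] [132,96] [96] [209] → 5 memory blocks.
Total size 914 MB; any packing needs at least ⌈914/256⌉ = 4 memory blocks.
An optimal packing achieves that bound: [239] [209] [132,96] [96,82,60] → 4 memory blocks.
Excess: 5 − 4 = 1.

1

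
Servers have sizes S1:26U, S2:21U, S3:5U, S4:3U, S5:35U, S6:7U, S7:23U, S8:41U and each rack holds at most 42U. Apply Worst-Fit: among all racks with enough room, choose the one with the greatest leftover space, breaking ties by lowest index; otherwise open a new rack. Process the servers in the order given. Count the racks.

5 racks

S1 (26U) → rack 1 (remaining 16U)
S2 (21U) → rack 2 (remaining 21U)
S3 (5U) → rack 2 (remaining 16U)
S4 (3U) → rack 1 (remaining 13U)
S5 (35U) → rack 3 (remaining 7U)
S6 (7U) → rack 2 (remaining 9U)
S7 (23U) → rack 4 (remaining 19U)
S8 (41U) → rack 5 (remaining 1U)
Final racks: [26,3] [21,5,7] [35] [23] [41].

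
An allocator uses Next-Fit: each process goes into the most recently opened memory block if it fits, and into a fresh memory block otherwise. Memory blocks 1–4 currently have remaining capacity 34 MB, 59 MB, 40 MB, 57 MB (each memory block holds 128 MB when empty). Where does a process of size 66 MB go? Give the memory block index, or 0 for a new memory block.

0

Next-Fit only looks at memory block 4, which has 57 MB free.
66 MB does not fit, so a new memory block is opened.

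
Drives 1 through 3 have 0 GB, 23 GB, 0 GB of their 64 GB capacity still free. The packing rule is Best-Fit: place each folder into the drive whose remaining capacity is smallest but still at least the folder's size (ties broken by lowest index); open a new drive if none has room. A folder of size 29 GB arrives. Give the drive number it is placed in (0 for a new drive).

No drive has ≥ 29 GB free, so a new drive is opened.

0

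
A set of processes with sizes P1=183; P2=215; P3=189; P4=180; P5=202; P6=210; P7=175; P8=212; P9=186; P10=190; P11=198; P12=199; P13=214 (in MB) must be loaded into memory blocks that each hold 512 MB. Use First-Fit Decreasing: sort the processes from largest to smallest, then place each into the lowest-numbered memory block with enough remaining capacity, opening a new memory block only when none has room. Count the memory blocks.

7

Sorted descending: 215, 214, 212, 210, 202, 199, 198, 190, 189, 186, 183, 180, 175.
Put 215 MB in memory block 1; 297 MB remain.
Put 214 MB in memory block 1; 83 MB remain.
Put 212 MB in memory block 2; 300 MB remain.
Put 210 MB in memory block 2; 90 MB remain.
Put 202 MB in memory block 3; 310 MB remain.
Put 199 MB in memory block 3; 111 MB remain.
Put 198 MB in memory block 4; 314 MB remain.
Put 190 MB in memory block 4; 124 MB remain.
Put 189 MB in memory block 5; 323 MB remain.
Put 186 MB in memory block 5; 137 MB remain.
Put 183 MB in memory block 6; 329 MB remain.
Put 180 MB in memory block 6; 149 MB remain.
Put 175 MB in memory block 7; 337 MB remain.
Final memory blocks: [215,214] [212,210] [202,199] [198,190] [189,186] [183,180] [175].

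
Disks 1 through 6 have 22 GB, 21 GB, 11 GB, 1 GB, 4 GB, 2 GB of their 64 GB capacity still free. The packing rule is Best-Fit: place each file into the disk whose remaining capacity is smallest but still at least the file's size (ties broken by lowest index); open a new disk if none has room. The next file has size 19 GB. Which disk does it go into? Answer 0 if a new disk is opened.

Disks with room: disk 1 (22 GB), disk 2 (21 GB).
Tightest fit is disk 2 with 21 GB free.

2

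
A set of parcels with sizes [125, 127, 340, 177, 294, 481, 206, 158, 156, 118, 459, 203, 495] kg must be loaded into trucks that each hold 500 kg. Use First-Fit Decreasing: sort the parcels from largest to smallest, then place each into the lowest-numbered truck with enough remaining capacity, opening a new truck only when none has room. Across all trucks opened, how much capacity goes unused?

161

Sorted descending: 495, 481, 459, 340, 294, 206, 203, 177, 158, 156, 127, 125, 118.
truck 1: place 495 kg, 5 kg left
truck 2: place 481 kg, 19 kg left
truck 3: place 459 kg, 41 kg left
truck 4: place 340 kg, 160 kg left
truck 5: place 294 kg, 206 kg left
truck 5: place 206 kg, 0 kg left
truck 6: place 203 kg, 297 kg left
truck 6: place 177 kg, 120 kg left
truck 4: place 158 kg, 2 kg left
truck 7: place 156 kg, 344 kg left
truck 7: place 127 kg, 217 kg left
truck 7: place 125 kg, 92 kg left
truck 6: place 118 kg, 2 kg left
7 trucks × 500 kg = 3500 kg; used 3339 kg; unused 161 kg.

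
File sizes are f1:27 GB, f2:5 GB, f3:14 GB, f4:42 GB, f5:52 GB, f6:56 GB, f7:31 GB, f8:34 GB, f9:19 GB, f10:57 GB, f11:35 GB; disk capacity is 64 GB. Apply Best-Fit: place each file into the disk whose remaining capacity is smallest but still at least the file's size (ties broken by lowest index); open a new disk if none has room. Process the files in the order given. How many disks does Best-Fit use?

8 disks

disk 1: place f1 (27 GB), 37 GB left
disk 1: place f2 (5 GB), 32 GB left
disk 1: place f3 (14 GB), 18 GB left
disk 2: place f4 (42 GB), 22 GB left
disk 3: place f5 (52 GB), 12 GB left
disk 4: place f6 (56 GB), 8 GB left
disk 5: place f7 (31 GB), 33 GB left
disk 6: place f8 (34 GB), 30 GB left
disk 2: place f9 (19 GB), 3 GB left
disk 7: place f10 (57 GB), 7 GB left
disk 8: place f11 (35 GB), 29 GB left
Final disks: [27,5,14] [42,19] [52] [56] [31] [34] [57] [35].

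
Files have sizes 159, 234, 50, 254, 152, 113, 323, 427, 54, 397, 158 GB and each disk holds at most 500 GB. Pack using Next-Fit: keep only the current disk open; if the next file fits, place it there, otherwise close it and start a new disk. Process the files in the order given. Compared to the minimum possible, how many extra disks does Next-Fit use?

1

Next-Fit: [159,234,50] [254,152] [113,323] [427,54] [397] [158] → 6 disks.
Total size 2321 GB; any packing needs at least ⌈2321/500⌉ = 5 disks.
An optimal packing achieves that bound: [427,54] [397,50] [323,159] [254,234] [158,152,113] → 5 disks.
Excess: 6 − 5 = 1.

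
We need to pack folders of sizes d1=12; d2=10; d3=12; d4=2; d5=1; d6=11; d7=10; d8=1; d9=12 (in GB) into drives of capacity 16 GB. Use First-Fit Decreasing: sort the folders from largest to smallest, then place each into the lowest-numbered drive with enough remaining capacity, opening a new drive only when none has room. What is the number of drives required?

6

Sorted descending: 12, 12, 12, 11, 10, 10, 2, 1, 1.
12 GB → drive 1 (remaining 4 GB)
12 GB → drive 2 (remaining 4 GB)
12 GB → drive 3 (remaining 4 GB)
11 GB → drive 4 (remaining 5 GB)
10 GB → drive 5 (remaining 6 GB)
10 GB → drive 6 (remaining 6 GB)
2 GB → drive 1 (remaining 2 GB)
1 GB → drive 1 (remaining 1 GB)
1 GB → drive 1 (remaining 0 GB)
Final drives: [12,2,1,1] [12] [12] [11] [10] [10].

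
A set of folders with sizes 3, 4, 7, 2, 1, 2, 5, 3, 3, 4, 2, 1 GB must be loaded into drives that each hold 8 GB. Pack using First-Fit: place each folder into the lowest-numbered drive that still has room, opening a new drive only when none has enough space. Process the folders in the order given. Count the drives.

5

3 GB → drive 1 (remaining 5 GB)
4 GB → drive 1 (remaining 1 GB)
7 GB → drive 2 (remaining 1 GB)
2 GB → drive 3 (remaining 6 GB)
1 GB → drive 1 (remaining 0 GB)
2 GB → drive 3 (remaining 4 GB)
5 GB → drive 4 (remaining 3 GB)
3 GB → drive 3 (remaining 1 GB)
3 GB → drive 4 (remaining 0 GB)
4 GB → drive 5 (remaining 4 GB)
2 GB → drive 5 (remaining 2 GB)
1 GB → drive 2 (remaining 0 GB)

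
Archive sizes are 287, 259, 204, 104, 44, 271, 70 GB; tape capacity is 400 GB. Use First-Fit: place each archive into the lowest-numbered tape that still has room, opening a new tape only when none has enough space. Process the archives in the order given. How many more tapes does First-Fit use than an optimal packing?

0

First-Fit: [287,104] [259,44,70] [204] [271] → 4 tapes.
Total size 1239 GB; any packing needs at least ⌈1239/400⌉ = 4 tapes.
So 4 is already optimal.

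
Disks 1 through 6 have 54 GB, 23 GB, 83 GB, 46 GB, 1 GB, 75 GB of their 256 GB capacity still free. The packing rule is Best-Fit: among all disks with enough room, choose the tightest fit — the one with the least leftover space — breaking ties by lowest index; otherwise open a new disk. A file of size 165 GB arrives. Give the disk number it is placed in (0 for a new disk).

No disk has ≥ 165 GB free, so a new disk is opened.

0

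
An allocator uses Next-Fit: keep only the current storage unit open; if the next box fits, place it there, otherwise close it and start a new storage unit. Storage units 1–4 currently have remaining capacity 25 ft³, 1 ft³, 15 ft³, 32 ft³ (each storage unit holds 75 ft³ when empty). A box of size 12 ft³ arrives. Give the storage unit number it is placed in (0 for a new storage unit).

4

Next-Fit only looks at storage unit 4, which has 32 ft³ free.
12 ft³ fits there.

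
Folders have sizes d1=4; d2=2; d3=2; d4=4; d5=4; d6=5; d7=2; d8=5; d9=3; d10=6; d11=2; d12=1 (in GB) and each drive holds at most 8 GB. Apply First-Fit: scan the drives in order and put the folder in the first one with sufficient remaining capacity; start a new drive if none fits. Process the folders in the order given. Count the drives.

d1 (4 GB) → drive 1 (remaining 4 GB)
d2 (2 GB) → drive 1 (remaining 2 GB)
d3 (2 GB) → drive 1 (remaining 0 GB)
d4 (4 GB) → drive 2 (remaining 4 GB)
d5 (4 GB) → drive 2 (remaining 0 GB)
d6 (5 GB) → drive 3 (remaining 3 GB)
d7 (2 GB) → drive 3 (remaining 1 GB)
d8 (5 GB) → drive 4 (remaining 3 GB)
d9 (3 GB) → drive 4 (remaining 0 GB)
d10 (6 GB) → drive 5 (remaining 2 GB)
d11 (2 GB) → drive 5 (remaining 0 GB)
d12 (1 GB) → drive 3 (remaining 0 GB)

5 drives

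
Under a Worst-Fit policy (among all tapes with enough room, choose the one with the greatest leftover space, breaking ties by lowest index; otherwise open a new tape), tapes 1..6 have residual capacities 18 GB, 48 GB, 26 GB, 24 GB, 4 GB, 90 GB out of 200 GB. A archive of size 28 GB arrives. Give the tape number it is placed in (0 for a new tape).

6

Tapes with room: tape 2 (48 GB), tape 6 (90 GB).
Most room is tape 6 with 90 GB free.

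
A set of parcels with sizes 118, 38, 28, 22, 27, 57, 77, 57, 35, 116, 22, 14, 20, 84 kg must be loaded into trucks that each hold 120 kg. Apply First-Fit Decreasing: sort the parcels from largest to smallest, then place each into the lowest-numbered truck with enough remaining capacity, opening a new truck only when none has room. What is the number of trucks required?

7

Sorted descending: 118, 116, 84, 77, 57, 57, 38, 35, 28, 27, 22, 22, 20, 14.
118 kg → truck 1 (remaining 2 kg)
116 kg → truck 2 (remaining 4 kg)
84 kg → truck 3 (remaining 36 kg)
77 kg → truck 4 (remaining 43 kg)
57 kg → truck 5 (remaining 63 kg)
57 kg → truck 5 (remaining 6 kg)
38 kg → truck 4 (remaining 5 kg)
35 kg → truck 3 (remaining 1 kg)
28 kg → truck 6 (remaining 92 kg)
27 kg → truck 6 (remaining 65 kg)
22 kg → truck 6 (remaining 43 kg)
22 kg → truck 6 (remaining 21 kg)
20 kg → truck 6 (remaining 1 kg)
14 kg → truck 7 (remaining 106 kg)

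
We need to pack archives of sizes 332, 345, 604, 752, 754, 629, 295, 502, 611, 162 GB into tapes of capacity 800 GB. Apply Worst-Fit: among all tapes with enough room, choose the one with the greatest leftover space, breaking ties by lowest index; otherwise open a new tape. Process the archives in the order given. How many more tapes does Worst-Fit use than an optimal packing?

0

Worst-Fit: [332,345] [604,162] [752] [754] [629] [295,502] [611] → 7 tapes.
Total size 4986 GB; any packing needs at least ⌈4986/800⌉ = 7 tapes.
So 7 is already optimal.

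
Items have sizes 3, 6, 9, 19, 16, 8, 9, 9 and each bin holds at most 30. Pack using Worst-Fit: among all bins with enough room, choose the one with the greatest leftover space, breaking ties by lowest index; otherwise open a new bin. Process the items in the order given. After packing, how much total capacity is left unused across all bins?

3 → bin 1 (remaining 27)
6 → bin 1 (remaining 21)
9 → bin 1 (remaining 12)
19 → bin 2 (remaining 11)
16 → bin 3 (remaining 14)
8 → bin 3 (remaining 6)
9 → bin 1 (remaining 3)
9 → bin 2 (remaining 2)
3 bins × 30 = 90; used 79; unused 11.

11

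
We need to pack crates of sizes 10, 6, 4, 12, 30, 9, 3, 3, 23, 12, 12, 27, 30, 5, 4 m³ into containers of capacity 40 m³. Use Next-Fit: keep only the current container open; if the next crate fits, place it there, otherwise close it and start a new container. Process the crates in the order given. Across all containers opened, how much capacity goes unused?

50

container 1: place 10 m³, 30 m³ left
container 1: place 6 m³, 24 m³ left
container 1: place 4 m³, 20 m³ left
container 1: place 12 m³, 8 m³ left
container 2: place 30 m³, 10 m³ left
container 2: place 9 m³, 1 m³ left
container 3: place 3 m³, 37 m³ left
container 3: place 3 m³, 34 m³ left
container 3: place 23 m³, 11 m³ left
container 4: place 12 m³, 28 m³ left
container 4: place 12 m³, 16 m³ left
container 5: place 27 m³, 13 m³ left
container 6: place 30 m³, 10 m³ left
container 6: place 5 m³, 5 m³ left
container 6: place 4 m³, 1 m³ left
6 containers × 40 m³ = 240 m³; used 190 m³; unused 50 m³.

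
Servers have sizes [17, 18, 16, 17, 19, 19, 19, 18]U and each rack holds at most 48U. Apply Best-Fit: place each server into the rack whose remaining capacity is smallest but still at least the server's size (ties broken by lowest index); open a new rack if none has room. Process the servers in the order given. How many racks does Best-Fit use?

17U → rack 1 (remaining 31U)
18U → rack 1 (remaining 13U)
16U → rack 2 (remaining 32U)
17U → rack 2 (remaining 15U)
19U → rack 3 (remaining 29U)
19U → rack 3 (remaining 10U)
19U → rack 4 (remaining 29U)
18U → rack 4 (remaining 11U)
Final racks: [17,18] [16,17] [19,19] [19,18].

4 racks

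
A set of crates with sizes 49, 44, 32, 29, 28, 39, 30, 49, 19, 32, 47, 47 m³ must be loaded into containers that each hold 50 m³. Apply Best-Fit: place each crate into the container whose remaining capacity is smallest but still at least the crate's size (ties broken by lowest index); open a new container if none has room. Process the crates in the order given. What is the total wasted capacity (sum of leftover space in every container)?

Put 49 m³ in container 1; 1 m³ remain.
Put 44 m³ in container 2; 6 m³ remain.
Put 32 m³ in container 3; 18 m³ remain.
Put 29 m³ in container 4; 21 m³ remain.
Put 28 m³ in container 5; 22 m³ remain.
Put 39 m³ in container 6; 11 m³ remain.
Put 30 m³ in container 7; 20 m³ remain.
Put 49 m³ in container 8; 1 m³ remain.
Put 19 m³ in container 7; 1 m³ remain.
Put 32 m³ in container 9; 18 m³ remain.
Put 47 m³ in container 10; 3 m³ remain.
Put 47 m³ in container 11; 3 m³ remain.
11 containers × 50 m³ = 550 m³; used 445 m³; unused 105 m³.

105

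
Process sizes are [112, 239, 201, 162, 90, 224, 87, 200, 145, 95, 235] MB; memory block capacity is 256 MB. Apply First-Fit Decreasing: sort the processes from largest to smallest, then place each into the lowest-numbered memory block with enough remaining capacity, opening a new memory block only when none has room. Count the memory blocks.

8

Sorted descending: 239, 235, 224, 201, 200, 162, 145, 112, 95, 90, 87.
Put 239 MB in memory block 1; 17 MB remain.
Put 235 MB in memory block 2; 21 MB remain.
Put 224 MB in memory block 3; 32 MB remain.
Put 201 MB in memory block 4; 55 MB remain.
Put 200 MB in memory block 5; 56 MB remain.
Put 162 MB in memory block 6; 94 MB remain.
Put 145 MB in memory block 7; 111 MB remain.
Put 112 MB in memory block 8; 144 MB remain.
Put 95 MB in memory block 7; 16 MB remain.
Put 90 MB in memory block 6; 4 MB remain.
Put 87 MB in memory block 8; 57 MB remain.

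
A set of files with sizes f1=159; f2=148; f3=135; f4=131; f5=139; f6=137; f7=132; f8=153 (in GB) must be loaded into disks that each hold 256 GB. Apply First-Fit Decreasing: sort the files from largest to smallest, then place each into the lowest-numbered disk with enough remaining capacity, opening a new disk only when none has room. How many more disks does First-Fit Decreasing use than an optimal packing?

First-Fit Decreasing: [159] [153] [148] [139] [137] [135] [132] [131] → 8 disks.
8 files exceed 128 GB (half the capacity), and no two of those can share a disk, so at least 8 disks are needed.
So 8 is already optimal.

0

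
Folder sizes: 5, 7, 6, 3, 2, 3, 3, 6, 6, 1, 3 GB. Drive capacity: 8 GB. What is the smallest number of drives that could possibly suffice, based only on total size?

Total size = 5 + 7 + 6 + 3 + 2 + 3 + 3 + 6 + 6 + 1 + 3 = 45 GB.
⌈45 / 8⌉ = 6.

6 drives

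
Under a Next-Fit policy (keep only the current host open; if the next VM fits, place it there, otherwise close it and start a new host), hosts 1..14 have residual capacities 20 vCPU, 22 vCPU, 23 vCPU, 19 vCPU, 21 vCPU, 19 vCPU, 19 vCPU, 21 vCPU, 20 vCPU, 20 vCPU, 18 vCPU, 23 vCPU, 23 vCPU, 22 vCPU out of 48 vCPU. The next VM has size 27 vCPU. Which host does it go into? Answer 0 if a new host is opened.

Next-Fit only looks at host 14, which has 22 vCPU free.
27 vCPU does not fit, so a new host is opened.

0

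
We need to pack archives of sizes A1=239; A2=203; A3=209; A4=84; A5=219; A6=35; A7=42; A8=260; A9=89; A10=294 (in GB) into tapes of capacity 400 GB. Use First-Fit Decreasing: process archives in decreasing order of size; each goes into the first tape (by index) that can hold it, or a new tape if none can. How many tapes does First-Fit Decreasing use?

Sorted descending: 294, 260, 239, 219, 209, 203, 89, 84, 42, 35.
Put 294 GB in tape 1; 106 GB remain.
Put 260 GB in tape 2; 140 GB remain.
Put 239 GB in tape 3; 161 GB remain.
Put 219 GB in tape 4; 181 GB remain.
Put 209 GB in tape 5; 191 GB remain.
Put 203 GB in tape 6; 197 GB remain.
Put 89 GB in tape 1; 17 GB remain.
Put 84 GB in tape 2; 56 GB remain.
Put 42 GB in tape 2; 14 GB remain.
Put 35 GB in tape 3; 126 GB remain.

6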